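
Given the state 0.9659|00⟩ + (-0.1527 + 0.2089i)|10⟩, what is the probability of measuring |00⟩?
0.933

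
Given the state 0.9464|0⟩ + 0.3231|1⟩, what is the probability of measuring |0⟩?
0.8957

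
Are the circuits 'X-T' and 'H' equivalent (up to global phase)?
No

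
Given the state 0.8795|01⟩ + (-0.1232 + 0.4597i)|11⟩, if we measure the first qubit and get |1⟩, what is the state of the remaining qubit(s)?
(-0.2589 + 0.9659i)|1⟩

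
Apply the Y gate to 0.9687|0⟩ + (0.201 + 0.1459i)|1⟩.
(0.1459 - 0.201i)|0⟩ + 0.9687i|1⟩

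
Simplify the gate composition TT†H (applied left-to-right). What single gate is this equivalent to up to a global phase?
H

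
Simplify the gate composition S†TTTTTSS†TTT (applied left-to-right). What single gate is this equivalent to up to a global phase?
S†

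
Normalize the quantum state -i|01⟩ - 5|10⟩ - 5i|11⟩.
-0.14i|01⟩ - 0.7001|10⟩ - 0.7001i|11⟩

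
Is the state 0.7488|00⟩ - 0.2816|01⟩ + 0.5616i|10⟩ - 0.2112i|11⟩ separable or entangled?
Separable

Writing the state as a|00⟩ + b|01⟩ + c|10⟩ + d|11⟩, it is a product state iff ad − bc = 0.
Here (a, b, c, d) = (0.7488, -0.2816, 0.5616i, -0.2112i): ad − bc = (0.7488)(-0.2112i) − (-0.2816)(0.5616i) = 0, so the state is separable.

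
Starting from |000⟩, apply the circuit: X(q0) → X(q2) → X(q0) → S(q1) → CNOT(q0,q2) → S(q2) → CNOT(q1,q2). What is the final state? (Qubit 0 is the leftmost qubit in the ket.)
i|001⟩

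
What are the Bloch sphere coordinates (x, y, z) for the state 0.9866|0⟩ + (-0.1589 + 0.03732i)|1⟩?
(-0.3135, 0.07364, 0.9467)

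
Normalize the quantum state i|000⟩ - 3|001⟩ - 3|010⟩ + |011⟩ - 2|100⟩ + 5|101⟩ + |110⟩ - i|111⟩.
0.14i|000⟩ - 0.4201|001⟩ - 0.4201|010⟩ + 0.14|011⟩ - 0.2801|100⟩ + 0.7001|101⟩ + 0.14|110⟩ - 0.14i|111⟩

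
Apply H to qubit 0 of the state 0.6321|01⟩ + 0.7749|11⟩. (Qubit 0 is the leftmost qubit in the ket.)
0.9949|01⟩ - 0.101|11⟩

H on qubit 0 mixes each pair of kets that differ only in qubit 0: amplitudes (a, b) of (|…0…⟩, |…1…⟩) become ((a + b)/√2, (a − b)/√2). Kets absent from the input have amplitude 0.
(|01⟩, |11⟩): (a, b) = (0.6321, 0.7749) → (0.9949, -0.101)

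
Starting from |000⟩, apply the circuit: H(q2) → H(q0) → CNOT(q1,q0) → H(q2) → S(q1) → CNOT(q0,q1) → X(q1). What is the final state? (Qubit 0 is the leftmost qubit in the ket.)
1/√2|010⟩ + 1/√2|100⟩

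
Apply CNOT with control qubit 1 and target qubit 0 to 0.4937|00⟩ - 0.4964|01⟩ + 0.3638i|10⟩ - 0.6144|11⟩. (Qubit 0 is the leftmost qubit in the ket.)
0.4937|00⟩ - 0.6144|01⟩ + 0.3638i|10⟩ - 0.4964|11⟩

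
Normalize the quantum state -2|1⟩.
-|1⟩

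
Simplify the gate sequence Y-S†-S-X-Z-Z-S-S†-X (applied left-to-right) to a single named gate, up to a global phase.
Y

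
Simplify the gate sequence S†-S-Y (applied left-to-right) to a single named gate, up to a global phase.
Y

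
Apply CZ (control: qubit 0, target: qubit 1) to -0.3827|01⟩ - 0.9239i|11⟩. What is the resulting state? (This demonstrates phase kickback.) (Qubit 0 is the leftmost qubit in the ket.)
-0.3827|01⟩ + 0.9239i|11⟩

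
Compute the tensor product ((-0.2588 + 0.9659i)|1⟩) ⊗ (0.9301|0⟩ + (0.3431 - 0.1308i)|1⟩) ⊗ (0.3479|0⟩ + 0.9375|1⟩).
(-0.08374 + 0.3125i)|100⟩ + (-0.2257 + 0.8422i)|101⟩ + (0.01306 + 0.1271i)|110⟩ + (0.0352 + 0.3424i)|111⟩

amp(|b₁b₂…⟩) = product of the factor amplitudes for bits b₁, b₂, …; only kets whose every factor amplitude is nonzero survive.
|100⟩: (-0.2588 + 0.9659i)(0.9301)(0.3479) = (-0.08374 + 0.3125i)
|101⟩: (-0.2588 + 0.9659i)(0.9301)(0.9375) = (-0.2257 + 0.8422i)
|110⟩: (-0.2588 + 0.9659i)(0.3431 - 0.1308i)(0.3479) = (0.01306 + 0.1271i)
|111⟩: (-0.2588 + 0.9659i)(0.3431 - 0.1308i)(0.9375) = (0.0352 + 0.3424i)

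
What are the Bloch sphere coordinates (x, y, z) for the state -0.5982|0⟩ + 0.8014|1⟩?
(-0.9588, 0, -0.2844)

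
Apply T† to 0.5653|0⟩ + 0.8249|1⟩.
0.5653|0⟩ + (0.5833 - 0.5833i)|1⟩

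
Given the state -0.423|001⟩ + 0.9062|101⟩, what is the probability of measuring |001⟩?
0.1789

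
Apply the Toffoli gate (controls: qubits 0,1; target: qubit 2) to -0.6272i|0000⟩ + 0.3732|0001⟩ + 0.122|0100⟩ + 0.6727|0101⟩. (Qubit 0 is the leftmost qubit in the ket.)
-0.6272i|0000⟩ + 0.3732|0001⟩ + 0.122|0100⟩ + 0.6727|0101⟩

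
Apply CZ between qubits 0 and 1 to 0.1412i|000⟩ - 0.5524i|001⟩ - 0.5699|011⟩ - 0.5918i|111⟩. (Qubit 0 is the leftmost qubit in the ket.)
0.1412i|000⟩ - 0.5524i|001⟩ - 0.5699|011⟩ + 0.5918i|111⟩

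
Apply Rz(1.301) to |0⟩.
(0.7958 - 0.6056i)|0⟩

Rz(1.301) = [[e^(−iθ/2), 0], [0, e^(iθ/2)]] with e^(±iθ/2) = cos(θ/2) ± i·sin(θ/2); θ = 1.301, cos(θ/2) ≈ 0.795781, sin(θ/2) ≈ 0.605584.
With a = amp(|0⟩) = 1 and b = amp(|1⟩) = 0:
new amp(|0⟩) = (0.795781 - 0.605584i)·a = (0.7958 - 0.6056i)
new amp(|1⟩) = (0.795781 + 0.605584i)·b = 0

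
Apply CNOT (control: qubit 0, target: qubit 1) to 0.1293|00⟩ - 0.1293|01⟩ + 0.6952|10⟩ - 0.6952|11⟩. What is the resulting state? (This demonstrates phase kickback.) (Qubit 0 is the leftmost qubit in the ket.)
0.1293|00⟩ - 0.1293|01⟩ - 0.6952|10⟩ + 0.6952|11⟩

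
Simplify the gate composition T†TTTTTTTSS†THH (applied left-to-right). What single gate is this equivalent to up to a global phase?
T†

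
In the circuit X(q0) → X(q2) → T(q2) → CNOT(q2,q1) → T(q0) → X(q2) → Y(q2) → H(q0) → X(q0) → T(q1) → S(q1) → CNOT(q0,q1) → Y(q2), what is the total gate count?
13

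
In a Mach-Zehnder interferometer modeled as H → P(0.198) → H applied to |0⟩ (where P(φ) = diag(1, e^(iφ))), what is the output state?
(0.9902 + 0.09835i)|0⟩ + (0.009769 - 0.09835i)|1⟩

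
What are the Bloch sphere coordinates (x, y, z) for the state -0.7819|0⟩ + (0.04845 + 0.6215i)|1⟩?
(-0.07577, -0.9719, 0.2228)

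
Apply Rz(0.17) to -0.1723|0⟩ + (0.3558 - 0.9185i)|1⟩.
(-0.1717 + 0.01463i)|0⟩ + (0.4325 - 0.885i)|1⟩

Rz(0.17) = [[e^(−iθ/2), 0], [0, e^(iθ/2)]] with e^(±iθ/2) = cos(θ/2) ± i·sin(θ/2); θ = 0.17, cos(θ/2) ≈ 0.99639, sin(θ/2) ≈ 0.0848977.
With a = amp(|0⟩) = -0.1723 and b = amp(|1⟩) = (0.3558 - 0.9185i):
new amp(|0⟩) = (0.99639 - 0.0848977i)·a = (-0.1717 + 0.01463i)
new amp(|1⟩) = (0.99639 + 0.0848977i)·b = (0.4325 - 0.885i)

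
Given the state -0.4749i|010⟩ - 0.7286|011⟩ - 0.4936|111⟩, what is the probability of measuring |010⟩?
0.2255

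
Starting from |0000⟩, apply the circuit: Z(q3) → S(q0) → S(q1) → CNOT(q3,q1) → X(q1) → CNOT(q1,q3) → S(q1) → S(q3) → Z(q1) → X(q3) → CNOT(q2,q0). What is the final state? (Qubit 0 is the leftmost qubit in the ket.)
|0100⟩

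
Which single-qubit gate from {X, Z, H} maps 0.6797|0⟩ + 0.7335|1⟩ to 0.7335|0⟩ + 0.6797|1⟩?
X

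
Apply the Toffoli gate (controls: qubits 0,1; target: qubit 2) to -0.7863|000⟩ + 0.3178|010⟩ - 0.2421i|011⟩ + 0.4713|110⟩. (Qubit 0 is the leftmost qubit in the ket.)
-0.7863|000⟩ + 0.3178|010⟩ - 0.2421i|011⟩ + 0.4713|111⟩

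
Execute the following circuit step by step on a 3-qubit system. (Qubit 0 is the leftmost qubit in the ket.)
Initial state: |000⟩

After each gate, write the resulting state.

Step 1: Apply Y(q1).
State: i|010⟩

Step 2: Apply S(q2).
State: i|010⟩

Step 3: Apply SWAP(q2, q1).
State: i|001⟩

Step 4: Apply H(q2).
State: (1/√2)i|000⟩ - (1/√2)i|001⟩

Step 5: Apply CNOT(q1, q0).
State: (1/√2)i|000⟩ - (1/√2)i|001⟩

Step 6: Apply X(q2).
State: -(1/√2)i|000⟩ + (1/√2)i|001⟩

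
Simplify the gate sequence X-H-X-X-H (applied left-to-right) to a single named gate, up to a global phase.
X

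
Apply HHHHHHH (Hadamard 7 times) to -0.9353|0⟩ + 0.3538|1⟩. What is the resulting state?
-0.4112|0⟩ - 0.9115|1⟩

H² = I, so H^7 = H: a single Hadamard. With (a, b) = (-0.9353, 0.3538), H gives ((a + b)/√2, (a − b)/√2) = (-0.4112, -0.9115).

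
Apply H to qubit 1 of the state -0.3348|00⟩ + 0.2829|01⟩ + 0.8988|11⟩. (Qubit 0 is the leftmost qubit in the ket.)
-0.0367|00⟩ - 0.4368|01⟩ + 0.6355|10⟩ - 0.6355|11⟩

H on qubit 1 mixes each pair of kets that differ only in qubit 1: amplitudes (a, b) of (|…0…⟩, |…1…⟩) become ((a + b)/√2, (a − b)/√2). Kets absent from the input have amplitude 0.
(|00⟩, |01⟩): (a, b) = (-0.3348, 0.2829) → (-0.0367, -0.4368)
(|10⟩, |11⟩): (a, b) = (0, 0.8988) → (0.6355, -0.6355)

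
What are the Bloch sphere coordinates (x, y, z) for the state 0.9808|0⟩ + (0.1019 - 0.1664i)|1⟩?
(0.1999, -0.3264, 0.9239)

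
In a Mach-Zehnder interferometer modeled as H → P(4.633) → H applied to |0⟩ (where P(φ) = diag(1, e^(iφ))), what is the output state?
(0.4603 - 0.4984i)|0⟩ + (0.5397 + 0.4984i)|1⟩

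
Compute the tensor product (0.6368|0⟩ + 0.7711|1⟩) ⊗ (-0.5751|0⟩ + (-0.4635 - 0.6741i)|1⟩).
-0.3662|00⟩ + (-0.2952 - 0.4293i)|01⟩ - 0.4435|10⟩ + (-0.3574 - 0.5198i)|11⟩

amp(|b₁b₂…⟩) = product of the factor amplitudes for bits b₁, b₂, …; only kets whose every factor amplitude is nonzero survive.
|00⟩: (0.6368)(-0.5751) = -0.3662
|01⟩: (0.6368)(-0.4635 - 0.6741i) = (-0.2952 - 0.4293i)
|10⟩: (0.7711)(-0.5751) = -0.4435
|11⟩: (0.7711)(-0.4635 - 0.6741i) = (-0.3574 - 0.5198i)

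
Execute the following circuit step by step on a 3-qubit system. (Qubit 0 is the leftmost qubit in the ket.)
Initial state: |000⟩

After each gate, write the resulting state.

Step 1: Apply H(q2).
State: 1/√2|000⟩ + 1/√2|001⟩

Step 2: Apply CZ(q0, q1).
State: 1/√2|000⟩ + 1/√2|001⟩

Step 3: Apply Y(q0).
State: (1/√2)i|100⟩ + (1/√2)i|101⟩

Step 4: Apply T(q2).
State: (1/√2)i|100⟩ + (-1/2 + (1/2)i)|101⟩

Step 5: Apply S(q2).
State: (1/√2)i|100⟩ + (-1/2 - (1/2)i)|101⟩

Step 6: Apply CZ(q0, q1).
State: (1/√2)i|100⟩ + (-1/2 - (1/2)i)|101⟩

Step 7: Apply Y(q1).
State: -1/√2|110⟩ + (1/2 - (1/2)i)|111⟩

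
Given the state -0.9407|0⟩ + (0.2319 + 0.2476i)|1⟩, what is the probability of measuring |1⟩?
0.1151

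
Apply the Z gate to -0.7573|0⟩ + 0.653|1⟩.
-0.7573|0⟩ - 0.653|1⟩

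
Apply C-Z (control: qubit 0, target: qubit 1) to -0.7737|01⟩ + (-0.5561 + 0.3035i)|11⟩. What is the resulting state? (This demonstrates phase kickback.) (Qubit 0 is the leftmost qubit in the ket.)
-0.7737|01⟩ + (0.5561 - 0.3035i)|11⟩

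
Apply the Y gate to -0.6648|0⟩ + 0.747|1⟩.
-0.747i|0⟩ - 0.6648i|1⟩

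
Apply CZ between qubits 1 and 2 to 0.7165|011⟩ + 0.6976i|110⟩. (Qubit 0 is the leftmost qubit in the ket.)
-0.7165|011⟩ + 0.6976i|110⟩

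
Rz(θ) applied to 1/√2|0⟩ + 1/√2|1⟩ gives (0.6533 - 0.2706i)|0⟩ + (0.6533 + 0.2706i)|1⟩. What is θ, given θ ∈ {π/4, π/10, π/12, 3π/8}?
π/4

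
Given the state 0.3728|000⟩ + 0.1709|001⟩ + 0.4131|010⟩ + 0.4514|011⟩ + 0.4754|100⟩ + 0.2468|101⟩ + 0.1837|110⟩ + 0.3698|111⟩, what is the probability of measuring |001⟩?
0.02921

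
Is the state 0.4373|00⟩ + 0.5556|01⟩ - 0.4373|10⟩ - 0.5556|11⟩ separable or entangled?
Separable

Writing the state as a|00⟩ + b|01⟩ + c|10⟩ + d|11⟩, it is a product state iff ad − bc = 0.
Here (a, b, c, d) = (0.4373, 0.5556, -0.4373, -0.5556): ad − bc = (0.4373)(-0.5556) − (0.5556)(-0.4373) = 0, so the state is separable.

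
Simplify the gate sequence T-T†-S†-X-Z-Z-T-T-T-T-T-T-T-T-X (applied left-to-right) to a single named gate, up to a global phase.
S†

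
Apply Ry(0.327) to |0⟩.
0.9867|0⟩ + 0.1628|1⟩

Ry(0.327) = [[cos(θ/2), −sin(θ/2)], [sin(θ/2), cos(θ/2)]]; θ = 0.327, cos(θ/2) ≈ 0.986664, sin(θ/2) ≈ 0.162773.
With a = amp(|0⟩) = 1 and b = amp(|1⟩) = 0:
new amp(|0⟩) = (0.986664)·a + (-0.162773)·b = 0.9867
new amp(|1⟩) = (0.162773)·a + (0.986664)·b = 0.1628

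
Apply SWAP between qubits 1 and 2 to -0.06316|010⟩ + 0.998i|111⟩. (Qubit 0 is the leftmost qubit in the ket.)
-0.06316|001⟩ + 0.998i|111⟩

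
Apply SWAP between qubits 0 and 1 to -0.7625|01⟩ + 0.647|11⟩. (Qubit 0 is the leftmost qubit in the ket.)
-0.7625|10⟩ + 0.647|11⟩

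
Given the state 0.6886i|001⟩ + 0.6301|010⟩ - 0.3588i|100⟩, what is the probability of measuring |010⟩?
0.397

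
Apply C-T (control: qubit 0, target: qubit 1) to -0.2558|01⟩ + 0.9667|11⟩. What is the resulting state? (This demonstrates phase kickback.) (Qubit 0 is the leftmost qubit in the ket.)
-0.2558|01⟩ + (0.6836 + 0.6836i)|11⟩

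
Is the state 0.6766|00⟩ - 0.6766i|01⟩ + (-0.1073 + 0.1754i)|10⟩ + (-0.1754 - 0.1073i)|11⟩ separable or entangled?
Entangled

Writing the state as a|00⟩ + b|01⟩ + c|10⟩ + d|11⟩, it is a product state iff ad − bc = 0.
Here (a, b, c, d) = (0.6766, -0.6766i, (-0.1073 + 0.1754i), (-0.1754 - 0.1073i)): ad − bc = (0.6766)(-0.1754 - 0.1073i) − (-0.6766i)(-0.1073 + 0.1754i) = (-0.2374 - 0.1452i) ≠ 0, so the state is entangled.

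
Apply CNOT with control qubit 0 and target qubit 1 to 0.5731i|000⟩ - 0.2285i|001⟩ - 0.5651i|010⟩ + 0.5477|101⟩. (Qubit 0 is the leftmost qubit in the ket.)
0.5731i|000⟩ - 0.2285i|001⟩ - 0.5651i|010⟩ + 0.5477|111⟩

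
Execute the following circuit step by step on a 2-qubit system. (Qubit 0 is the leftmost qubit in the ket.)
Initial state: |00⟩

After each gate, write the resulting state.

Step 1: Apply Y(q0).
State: i|10⟩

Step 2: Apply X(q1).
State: i|11⟩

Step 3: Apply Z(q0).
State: -i|11⟩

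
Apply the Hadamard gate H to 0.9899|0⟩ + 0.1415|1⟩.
0.8|0⟩ + 0.5999|1⟩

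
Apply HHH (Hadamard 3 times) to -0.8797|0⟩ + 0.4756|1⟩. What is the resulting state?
-0.2857|0⟩ - 0.9583|1⟩

H² = I, so H^3 = H: a single Hadamard. With (a, b) = (-0.8797, 0.4756), H gives ((a + b)/√2, (a − b)/√2) = (-0.2857, -0.9583).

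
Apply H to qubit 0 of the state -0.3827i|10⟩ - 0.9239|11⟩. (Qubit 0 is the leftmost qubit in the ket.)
-0.2706i|00⟩ - 0.6533|01⟩ + 0.2706i|10⟩ + 0.6533|11⟩

H on qubit 0 mixes each pair of kets that differ only in qubit 0: amplitudes (a, b) of (|…0…⟩, |…1…⟩) become ((a + b)/√2, (a − b)/√2). Kets absent from the input have amplitude 0.
(|00⟩, |10⟩): (a, b) = (0, -0.3827i) → (-0.2706i, 0.2706i)
(|01⟩, |11⟩): (a, b) = (0, -0.9239) → (-0.6533, 0.6533)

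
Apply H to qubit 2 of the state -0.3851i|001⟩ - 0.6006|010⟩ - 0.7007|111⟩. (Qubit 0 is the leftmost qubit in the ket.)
-0.2723i|000⟩ + 0.2723i|001⟩ - 0.4247|010⟩ - 0.4247|011⟩ - 0.4955|110⟩ + 0.4955|111⟩

H on qubit 2 mixes each pair of kets that differ only in qubit 2: amplitudes (a, b) of (|…0…⟩, |…1…⟩) become ((a + b)/√2, (a − b)/√2). Kets absent from the input have amplitude 0.
(|000⟩, |001⟩): (a, b) = (0, -0.3851i) → (-0.2723i, 0.2723i)
(|010⟩, |011⟩): (a, b) = (-0.6006, 0) → (-0.4247, -0.4247)
(|110⟩, |111⟩): (a, b) = (0, -0.7007) → (-0.4955, 0.4955)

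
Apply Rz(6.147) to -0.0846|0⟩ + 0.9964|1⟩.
(0.0844 + 0.005756i)|0⟩ + (-0.9941 + 0.0678i)|1⟩

Rz(6.147) = [[e^(−iθ/2), 0], [0, e^(iθ/2)]] with e^(±iθ/2) = cos(θ/2) ± i·sin(θ/2); θ = 6.147, cos(θ/2) ≈ -0.997683, sin(θ/2) ≈ 0.06804.
With a = amp(|0⟩) = -0.0846 and b = amp(|1⟩) = 0.9964:
new amp(|0⟩) = (-0.997683 - 0.06804i)·a = (0.0844 + 0.005756i)
new amp(|1⟩) = (-0.997683 + 0.06804i)·b = (-0.9941 + 0.0678i)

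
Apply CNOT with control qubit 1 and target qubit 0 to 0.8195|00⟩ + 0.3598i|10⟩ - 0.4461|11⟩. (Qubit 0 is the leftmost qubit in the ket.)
0.8195|00⟩ - 0.4461|01⟩ + 0.3598i|10⟩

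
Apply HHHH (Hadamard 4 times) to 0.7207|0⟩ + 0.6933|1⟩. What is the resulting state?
0.7207|0⟩ + 0.6933|1⟩

H² = I, so an even number of Hadamards cancels: H^4 = I and the state is unchanged.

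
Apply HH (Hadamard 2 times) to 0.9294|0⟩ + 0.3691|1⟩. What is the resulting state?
0.9294|0⟩ + 0.3691|1⟩

H² = I, so an even number of Hadamards cancels: H^2 = I and the state is unchanged.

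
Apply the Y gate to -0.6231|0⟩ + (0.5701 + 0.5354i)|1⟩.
(0.5354 - 0.5701i)|0⟩ - 0.6231i|1⟩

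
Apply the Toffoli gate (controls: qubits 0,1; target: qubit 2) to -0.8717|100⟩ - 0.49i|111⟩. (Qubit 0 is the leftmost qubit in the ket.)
-0.8717|100⟩ - 0.49i|110⟩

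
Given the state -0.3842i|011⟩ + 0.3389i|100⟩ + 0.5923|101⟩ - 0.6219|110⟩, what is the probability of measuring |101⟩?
0.3508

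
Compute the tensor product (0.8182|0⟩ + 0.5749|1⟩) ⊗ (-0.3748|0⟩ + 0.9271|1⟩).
-0.3067|00⟩ + 0.7586|01⟩ - 0.2155|10⟩ + 0.533|11⟩

amp(|b₁b₂…⟩) = product of the factor amplitudes for bits b₁, b₂, …; only kets whose every factor amplitude is nonzero survive.
|00⟩: (0.8182)(-0.3748) = -0.3067
|01⟩: (0.8182)(0.9271) = 0.7586
|10⟩: (0.5749)(-0.3748) = -0.2155
|11⟩: (0.5749)(0.9271) = 0.533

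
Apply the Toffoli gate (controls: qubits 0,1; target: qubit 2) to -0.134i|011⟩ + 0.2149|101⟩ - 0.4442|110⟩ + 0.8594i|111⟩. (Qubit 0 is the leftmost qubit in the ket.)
-0.134i|011⟩ + 0.2149|101⟩ + 0.8594i|110⟩ - 0.4442|111⟩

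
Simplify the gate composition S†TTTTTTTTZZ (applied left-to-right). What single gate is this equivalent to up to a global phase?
S†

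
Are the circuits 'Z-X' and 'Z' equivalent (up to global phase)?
No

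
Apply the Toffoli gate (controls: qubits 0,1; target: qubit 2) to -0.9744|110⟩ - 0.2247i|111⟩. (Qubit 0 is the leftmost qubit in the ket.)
-0.2247i|110⟩ - 0.9744|111⟩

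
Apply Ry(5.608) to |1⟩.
-0.3312|0⟩ - 0.9436|1⟩

Ry(5.608) = [[cos(θ/2), −sin(θ/2)], [sin(θ/2), cos(θ/2)]]; θ = 5.608, cos(θ/2) ≈ -0.943555, sin(θ/2) ≈ 0.331217.
With a = amp(|0⟩) = 0 and b = amp(|1⟩) = 1:
new amp(|0⟩) = (-0.943555)·a + (-0.331217)·b = -0.3312
new amp(|1⟩) = (0.331217)·a + (-0.943555)·b = -0.9436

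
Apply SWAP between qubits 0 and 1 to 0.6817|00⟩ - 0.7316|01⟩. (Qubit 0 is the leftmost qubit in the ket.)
0.6817|00⟩ - 0.7316|10⟩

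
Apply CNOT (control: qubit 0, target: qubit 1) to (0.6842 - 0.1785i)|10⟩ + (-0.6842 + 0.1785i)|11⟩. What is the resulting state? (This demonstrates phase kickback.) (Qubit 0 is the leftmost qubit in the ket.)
(-0.6842 + 0.1785i)|10⟩ + (0.6842 - 0.1785i)|11⟩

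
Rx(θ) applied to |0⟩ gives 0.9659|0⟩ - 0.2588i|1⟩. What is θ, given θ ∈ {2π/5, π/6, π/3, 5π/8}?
π/6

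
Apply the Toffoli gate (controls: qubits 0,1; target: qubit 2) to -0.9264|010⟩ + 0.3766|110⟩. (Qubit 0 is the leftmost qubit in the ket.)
-0.9264|010⟩ + 0.3766|111⟩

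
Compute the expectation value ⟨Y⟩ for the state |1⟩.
0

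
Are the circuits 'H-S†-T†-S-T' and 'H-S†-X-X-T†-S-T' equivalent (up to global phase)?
Yes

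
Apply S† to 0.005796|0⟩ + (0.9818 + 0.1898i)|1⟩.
0.005796|0⟩ + (0.1898 - 0.9818i)|1⟩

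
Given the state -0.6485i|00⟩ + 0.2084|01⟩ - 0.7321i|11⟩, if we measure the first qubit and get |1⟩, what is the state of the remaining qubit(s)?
-i|1⟩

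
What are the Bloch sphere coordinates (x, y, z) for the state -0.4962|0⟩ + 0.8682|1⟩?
(-0.8616, 0, -0.5076)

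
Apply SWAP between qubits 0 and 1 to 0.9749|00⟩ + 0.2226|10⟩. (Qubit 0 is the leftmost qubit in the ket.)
0.9749|00⟩ + 0.2226|01⟩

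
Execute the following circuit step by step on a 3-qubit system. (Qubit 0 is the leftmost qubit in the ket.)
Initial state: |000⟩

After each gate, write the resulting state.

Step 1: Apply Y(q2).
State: i|001⟩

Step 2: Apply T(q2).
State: (-1/√2 + (1/√2)i)|001⟩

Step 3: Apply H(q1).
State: (-1/2 + (1/2)i)|001⟩ + (-1/2 + (1/2)i)|011⟩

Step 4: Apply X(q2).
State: (-1/2 + (1/2)i)|000⟩ + (-1/2 + (1/2)i)|010⟩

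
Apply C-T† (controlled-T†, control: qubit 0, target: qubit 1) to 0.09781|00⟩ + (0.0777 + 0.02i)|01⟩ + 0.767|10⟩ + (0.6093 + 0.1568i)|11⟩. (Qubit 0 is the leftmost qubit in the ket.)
0.09781|00⟩ + (0.0777 + 0.02i)|01⟩ + 0.767|10⟩ + (0.5417 - 0.32i)|11⟩

C-T† leaves the control-|0⟩ kets |00⟩, |01⟩ unchanged and applies T† to qubit 1 on the control-|1⟩ pair (|10⟩, |11⟩).
T† = [[1, 0], [0, (1/√2 - (1/√2)i)]].
With a = amp(|10⟩) = 0.767 and b = amp(|11⟩) = (0.6093 + 0.1568i):
new amp(|10⟩) = (1)·a = 0.767
new amp(|11⟩) = (1/√2 - (1/√2)i)·b = (0.5417 - 0.32i)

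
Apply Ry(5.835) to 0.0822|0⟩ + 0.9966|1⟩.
-0.3016|0⟩ - 0.9534|1⟩

Ry(5.835) = [[cos(θ/2), −sin(θ/2)], [sin(θ/2), cos(θ/2)]]; θ = 5.835, cos(θ/2) ≈ -0.974996, sin(θ/2) ≈ 0.222222.
With a = amp(|0⟩) = 0.0822 and b = amp(|1⟩) = 0.9966:
new amp(|0⟩) = (-0.974996)·a + (-0.222222)·b = -0.3016
new amp(|1⟩) = (0.222222)·a + (-0.974996)·b = -0.9534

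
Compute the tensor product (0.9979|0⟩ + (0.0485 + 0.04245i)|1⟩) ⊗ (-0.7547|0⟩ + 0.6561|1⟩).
-0.7531|00⟩ + 0.6547|01⟩ + (-0.0366 - 0.03204i)|10⟩ + (0.03182 + 0.02785i)|11⟩

amp(|b₁b₂…⟩) = product of the factor amplitudes for bits b₁, b₂, …; only kets whose every factor amplitude is nonzero survive.
|00⟩: (0.9979)(-0.7547) = -0.7531
|01⟩: (0.9979)(0.6561) = 0.6547
|10⟩: (0.0485 + 0.04245i)(-0.7547) = (-0.0366 - 0.03204i)
|11⟩: (0.0485 + 0.04245i)(0.6561) = (0.03182 + 0.02785i)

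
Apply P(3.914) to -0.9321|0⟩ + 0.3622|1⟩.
-0.9321|0⟩ + (-0.2594 - 0.2528i)|1⟩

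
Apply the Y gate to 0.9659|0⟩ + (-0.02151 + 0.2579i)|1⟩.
(0.2579 + 0.02151i)|0⟩ + 0.9659i|1⟩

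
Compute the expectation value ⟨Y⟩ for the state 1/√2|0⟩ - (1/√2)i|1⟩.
-1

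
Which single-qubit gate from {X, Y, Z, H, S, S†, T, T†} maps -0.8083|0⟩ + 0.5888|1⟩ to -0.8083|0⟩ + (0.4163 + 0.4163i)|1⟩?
T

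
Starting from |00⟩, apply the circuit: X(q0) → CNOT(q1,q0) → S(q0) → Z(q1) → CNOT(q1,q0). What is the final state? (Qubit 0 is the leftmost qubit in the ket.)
i|10⟩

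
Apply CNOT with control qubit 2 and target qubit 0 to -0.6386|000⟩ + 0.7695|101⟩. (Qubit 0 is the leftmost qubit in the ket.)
-0.6386|000⟩ + 0.7695|001⟩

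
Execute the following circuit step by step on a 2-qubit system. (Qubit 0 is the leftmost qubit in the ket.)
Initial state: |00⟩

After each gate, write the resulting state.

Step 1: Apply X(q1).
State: |01⟩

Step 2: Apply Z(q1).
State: -|01⟩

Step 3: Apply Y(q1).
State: i|00⟩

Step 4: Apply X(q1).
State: i|01⟩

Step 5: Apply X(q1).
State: i|00⟩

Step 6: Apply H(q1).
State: (1/√2)i|00⟩ + (1/√2)i|01⟩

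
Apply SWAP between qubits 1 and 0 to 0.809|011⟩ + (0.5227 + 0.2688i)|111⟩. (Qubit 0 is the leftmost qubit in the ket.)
0.809|101⟩ + (0.5227 + 0.2688i)|111⟩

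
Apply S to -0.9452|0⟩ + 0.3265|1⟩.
-0.9452|0⟩ + 0.3265i|1⟩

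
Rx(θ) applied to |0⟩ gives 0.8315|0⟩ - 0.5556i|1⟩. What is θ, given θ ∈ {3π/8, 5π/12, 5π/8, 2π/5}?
3π/8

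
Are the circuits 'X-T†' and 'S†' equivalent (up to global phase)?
No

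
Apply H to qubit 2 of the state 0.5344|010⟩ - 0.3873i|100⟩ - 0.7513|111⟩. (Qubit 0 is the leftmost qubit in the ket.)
0.3779|010⟩ + 0.3779|011⟩ - 0.2739i|100⟩ - 0.2739i|101⟩ - 0.5312|110⟩ + 0.5312|111⟩

H on qubit 2 mixes each pair of kets that differ only in qubit 2: amplitudes (a, b) of (|…0…⟩, |…1…⟩) become ((a + b)/√2, (a − b)/√2). Kets absent from the input have amplitude 0.
(|010⟩, |011⟩): (a, b) = (0.5344, 0) → (0.3779, 0.3779)
(|100⟩, |101⟩): (a, b) = (-0.3873i, 0) → (-0.2739i, -0.2739i)
(|110⟩, |111⟩): (a, b) = (0, -0.7513) → (-0.5312, 0.5312)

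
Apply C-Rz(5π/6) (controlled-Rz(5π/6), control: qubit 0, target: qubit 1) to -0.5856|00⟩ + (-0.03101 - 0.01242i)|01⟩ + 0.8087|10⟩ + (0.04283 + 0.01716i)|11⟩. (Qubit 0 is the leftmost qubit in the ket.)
-0.5856|00⟩ + (-0.03101 - 0.01242i)|01⟩ + (0.2093 - 0.7811i)|10⟩ + (-0.00549 + 0.04581i)|11⟩

C-Rz(5π/6) leaves the control-|0⟩ kets |00⟩, |01⟩ unchanged and applies Rz(5π/6) to qubit 1 on the control-|1⟩ pair (|10⟩, |11⟩).
Rz(5π/6) = [[e^(−iθ/2), 0], [0, e^(iθ/2)]] with e^(±iθ/2) = cos(θ/2) ± i·sin(θ/2); θ = 5π/6, cos(θ/2) ≈ 0.258819, sin(θ/2) ≈ 0.965926.
With a = amp(|10⟩) = 0.8087 and b = amp(|11⟩) = (0.04283 + 0.01716i):
new amp(|10⟩) = (0.258819 - 0.965926i)·a = (0.2093 - 0.7811i)
new amp(|11⟩) = (0.258819 + 0.965926i)·b = (-0.00549 + 0.04581i)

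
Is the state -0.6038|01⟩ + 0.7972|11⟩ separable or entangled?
Separable

Writing the state as a|00⟩ + b|01⟩ + c|10⟩ + d|11⟩, it is a product state iff ad − bc = 0.
Here (a, b, c, d) = (0, -0.6038, 0, 0.7972): ad − bc = (0)(0.7972) − (-0.6038)(0) = 0, so the state is separable.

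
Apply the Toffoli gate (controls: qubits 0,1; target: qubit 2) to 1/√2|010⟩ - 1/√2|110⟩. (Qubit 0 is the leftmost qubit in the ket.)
1/√2|010⟩ - 1/√2|111⟩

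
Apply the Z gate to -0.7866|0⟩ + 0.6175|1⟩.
-0.7866|0⟩ - 0.6175|1⟩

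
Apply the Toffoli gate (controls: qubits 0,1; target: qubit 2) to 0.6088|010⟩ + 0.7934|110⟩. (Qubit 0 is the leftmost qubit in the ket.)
0.6088|010⟩ + 0.7934|111⟩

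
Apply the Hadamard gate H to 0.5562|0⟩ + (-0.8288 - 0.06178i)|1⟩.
(-0.1928 - 0.04369i)|0⟩ + (0.9793 + 0.04369i)|1⟩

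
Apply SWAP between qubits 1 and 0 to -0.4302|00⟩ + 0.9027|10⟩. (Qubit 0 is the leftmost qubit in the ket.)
-0.4302|00⟩ + 0.9027|01⟩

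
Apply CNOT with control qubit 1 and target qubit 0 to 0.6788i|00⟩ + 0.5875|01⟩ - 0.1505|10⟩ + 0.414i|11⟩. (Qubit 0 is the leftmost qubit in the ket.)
0.6788i|00⟩ + 0.414i|01⟩ - 0.1505|10⟩ + 0.5875|11⟩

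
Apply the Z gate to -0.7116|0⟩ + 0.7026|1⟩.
-0.7116|0⟩ - 0.7026|1⟩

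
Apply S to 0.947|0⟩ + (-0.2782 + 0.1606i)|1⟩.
0.947|0⟩ + (-0.1606 - 0.2782i)|1⟩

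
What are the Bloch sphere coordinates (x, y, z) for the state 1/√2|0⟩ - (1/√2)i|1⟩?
(0, -1, 0)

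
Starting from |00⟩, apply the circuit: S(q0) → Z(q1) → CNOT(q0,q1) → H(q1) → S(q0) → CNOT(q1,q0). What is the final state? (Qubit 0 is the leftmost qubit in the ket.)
1/√2|00⟩ + 1/√2|11⟩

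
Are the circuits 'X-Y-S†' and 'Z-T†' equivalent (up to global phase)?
No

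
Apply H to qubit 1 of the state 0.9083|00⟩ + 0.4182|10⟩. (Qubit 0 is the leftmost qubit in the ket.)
0.6423|00⟩ + 0.6423|01⟩ + 0.2957|10⟩ + 0.2957|11⟩

H on qubit 1 mixes each pair of kets that differ only in qubit 1: amplitudes (a, b) of (|…0…⟩, |…1…⟩) become ((a + b)/√2, (a − b)/√2). Kets absent from the input have amplitude 0.
(|00⟩, |01⟩): (a, b) = (0.9083, 0) → (0.6423, 0.6423)
(|10⟩, |11⟩): (a, b) = (0.4182, 0) → (0.2957, 0.2957)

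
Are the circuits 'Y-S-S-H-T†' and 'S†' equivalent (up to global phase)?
No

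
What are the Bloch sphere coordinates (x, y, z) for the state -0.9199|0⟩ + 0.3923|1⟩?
(-0.7218, 0, 0.6923)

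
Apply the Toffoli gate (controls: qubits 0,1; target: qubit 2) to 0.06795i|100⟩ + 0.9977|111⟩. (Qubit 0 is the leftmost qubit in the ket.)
0.06795i|100⟩ + 0.9977|110⟩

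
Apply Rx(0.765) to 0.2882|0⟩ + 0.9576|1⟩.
(0.2674 - 0.3574i)|0⟩ + (0.8884 - 0.1076i)|1⟩

Rx(0.765) = [[cos(θ/2), −i·sin(θ/2)], [−i·sin(θ/2), cos(θ/2)]]; θ = 0.765, cos(θ/2) ≈ 0.927734, sin(θ/2) ≈ 0.373241.
With a = amp(|0⟩) = 0.2882 and b = amp(|1⟩) = 0.9576:
new amp(|0⟩) = (0.927734)·a + (-0.373241i)·b = (0.2674 - 0.3574i)
new amp(|1⟩) = (-0.373241i)·a + (0.927734)·b = (0.8884 - 0.1076i)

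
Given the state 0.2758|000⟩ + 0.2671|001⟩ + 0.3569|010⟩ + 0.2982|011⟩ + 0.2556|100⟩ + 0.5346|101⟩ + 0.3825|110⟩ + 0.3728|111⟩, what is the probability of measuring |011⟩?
0.08892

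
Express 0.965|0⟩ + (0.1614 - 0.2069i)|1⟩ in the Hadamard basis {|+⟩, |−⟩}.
(0.7965 - 0.1463i)|+⟩ + (0.5682 + 0.1463i)|−⟩

With |ψ⟩ = α|0⟩ + β|1⟩, the Hadamard-basis coefficients are ⟨+|ψ⟩ = (α + β)/√2 and ⟨−|ψ⟩ = (α − β)/√2.
Here α = 0.965, β = (0.1614 - 0.2069i): (α + β)/√2 = (0.7965 - 0.1463i), (α − β)/√2 = (0.5682 + 0.1463i).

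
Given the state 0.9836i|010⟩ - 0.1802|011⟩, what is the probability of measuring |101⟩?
0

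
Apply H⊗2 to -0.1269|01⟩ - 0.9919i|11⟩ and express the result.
(-0.06345 - 0.496i)|00⟩ + (0.06345 + 0.496i)|01⟩ + (-0.06345 + 0.496i)|10⟩ + (0.06345 - 0.496i)|11⟩

H⊗2 gives amp(|y⟩) = (1/2) Σ_x (−1)^(x·y) amp(|x⟩), where x·y is the number of positions in which both x and y have a 1.
|00⟩: (-0.1269 - 0.9919i)/2 = (-0.06345 - 0.496i)
|01⟩: (0.1269 + 0.9919i)/2 = (0.06345 + 0.496i)
|10⟩: (-0.1269 + 0.9919i)/2 = (-0.06345 + 0.496i)
|11⟩: (0.1269 - 0.9919i)/2 = (0.06345 - 0.496i)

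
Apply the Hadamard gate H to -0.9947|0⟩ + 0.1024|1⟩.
-0.631|0⟩ - 0.7758|1⟩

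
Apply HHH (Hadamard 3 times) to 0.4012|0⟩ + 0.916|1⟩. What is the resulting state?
0.9314|0⟩ - 0.364|1⟩

H² = I, so H^3 = H: a single Hadamard. With (a, b) = (0.4012, 0.916), H gives ((a + b)/√2, (a − b)/√2) = (0.9314, -0.364).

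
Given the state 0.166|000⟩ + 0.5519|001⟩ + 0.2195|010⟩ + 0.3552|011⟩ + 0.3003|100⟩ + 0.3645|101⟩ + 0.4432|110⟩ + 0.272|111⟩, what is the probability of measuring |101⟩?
0.1329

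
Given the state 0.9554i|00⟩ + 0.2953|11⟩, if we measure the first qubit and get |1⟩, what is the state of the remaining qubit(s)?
|1⟩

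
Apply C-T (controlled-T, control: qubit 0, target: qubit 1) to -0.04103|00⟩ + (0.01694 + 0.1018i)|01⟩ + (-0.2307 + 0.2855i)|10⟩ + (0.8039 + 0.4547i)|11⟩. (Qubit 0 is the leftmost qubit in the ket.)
-0.04103|00⟩ + (0.01694 + 0.1018i)|01⟩ + (-0.2307 + 0.2855i)|10⟩ + (0.2469 + 0.89i)|11⟩

C-T leaves the control-|0⟩ kets |00⟩, |01⟩ unchanged and applies T to qubit 1 on the control-|1⟩ pair (|10⟩, |11⟩).
T = [[1, 0], [0, (1/√2 + (1/√2)i)]].
With a = amp(|10⟩) = (-0.2307 + 0.2855i) and b = amp(|11⟩) = (0.8039 + 0.4547i):
new amp(|10⟩) = (1)·a = (-0.2307 + 0.2855i)
new amp(|11⟩) = (1/√2 + (1/√2)i)·b = (0.2469 + 0.89i)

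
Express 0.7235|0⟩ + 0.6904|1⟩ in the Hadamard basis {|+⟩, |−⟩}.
0.9998|+⟩ + 0.02341|−⟩

With |ψ⟩ = α|0⟩ + β|1⟩, the Hadamard-basis coefficients are ⟨+|ψ⟩ = (α + β)/√2 and ⟨−|ψ⟩ = (α − β)/√2.
Here α = 0.7235, β = 0.6904: (α + β)/√2 = 0.9998, (α − β)/√2 = 0.02341.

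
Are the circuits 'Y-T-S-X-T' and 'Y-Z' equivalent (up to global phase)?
No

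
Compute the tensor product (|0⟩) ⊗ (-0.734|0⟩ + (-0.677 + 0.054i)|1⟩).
-0.734|00⟩ + (-0.677 + 0.054i)|01⟩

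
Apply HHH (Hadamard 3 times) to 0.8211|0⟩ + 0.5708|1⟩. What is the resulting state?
0.9842|0⟩ + 0.177|1⟩

H² = I, so H^3 = H: a single Hadamard. With (a, b) = (0.8211, 0.5708), H gives ((a + b)/√2, (a − b)/√2) = (0.9842, 0.177).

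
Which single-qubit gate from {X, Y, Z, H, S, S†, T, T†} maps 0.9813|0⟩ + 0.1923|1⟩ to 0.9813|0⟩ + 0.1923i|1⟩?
S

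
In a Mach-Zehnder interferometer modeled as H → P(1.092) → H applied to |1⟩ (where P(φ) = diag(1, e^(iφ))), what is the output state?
(0.2696 - 0.4438i)|0⟩ + (0.7304 + 0.4438i)|1⟩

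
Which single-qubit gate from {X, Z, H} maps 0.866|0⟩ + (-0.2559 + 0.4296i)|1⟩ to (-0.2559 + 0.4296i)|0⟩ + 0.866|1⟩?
X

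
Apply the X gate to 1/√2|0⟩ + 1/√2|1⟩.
1/√2|0⟩ + 1/√2|1⟩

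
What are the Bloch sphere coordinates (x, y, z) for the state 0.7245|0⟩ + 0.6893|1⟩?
(0.9988, 0, 0.04977)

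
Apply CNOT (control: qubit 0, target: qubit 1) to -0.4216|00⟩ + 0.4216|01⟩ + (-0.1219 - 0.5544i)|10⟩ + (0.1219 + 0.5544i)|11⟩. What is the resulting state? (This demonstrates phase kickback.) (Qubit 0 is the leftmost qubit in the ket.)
-0.4216|00⟩ + 0.4216|01⟩ + (0.1219 + 0.5544i)|10⟩ + (-0.1219 - 0.5544i)|11⟩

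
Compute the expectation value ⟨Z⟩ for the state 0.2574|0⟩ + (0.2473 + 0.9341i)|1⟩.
-0.8674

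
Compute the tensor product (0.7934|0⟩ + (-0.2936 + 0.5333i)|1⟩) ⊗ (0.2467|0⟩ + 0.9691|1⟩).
0.1957|00⟩ + 0.7689|01⟩ + (-0.07243 + 0.1316i)|10⟩ + (-0.2845 + 0.5168i)|11⟩

amp(|b₁b₂…⟩) = product of the factor amplitudes for bits b₁, b₂, …; only kets whose every factor amplitude is nonzero survive.
|00⟩: (0.7934)(0.2467) = 0.1957
|01⟩: (0.7934)(0.9691) = 0.7689
|10⟩: (-0.2936 + 0.5333i)(0.2467) = (-0.07243 + 0.1316i)
|11⟩: (-0.2936 + 0.5333i)(0.9691) = (-0.2845 + 0.5168i)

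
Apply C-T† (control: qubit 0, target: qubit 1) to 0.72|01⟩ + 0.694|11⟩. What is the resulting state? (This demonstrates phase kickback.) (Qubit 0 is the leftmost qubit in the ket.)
0.72|01⟩ + (0.4907 - 0.4907i)|11⟩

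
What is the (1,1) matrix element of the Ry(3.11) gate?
0.0158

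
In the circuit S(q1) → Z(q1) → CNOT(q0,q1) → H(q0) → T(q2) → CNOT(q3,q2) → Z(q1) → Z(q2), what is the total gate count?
8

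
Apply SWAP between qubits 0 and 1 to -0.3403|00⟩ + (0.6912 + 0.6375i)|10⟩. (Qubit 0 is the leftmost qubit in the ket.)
-0.3403|00⟩ + (0.6912 + 0.6375i)|01⟩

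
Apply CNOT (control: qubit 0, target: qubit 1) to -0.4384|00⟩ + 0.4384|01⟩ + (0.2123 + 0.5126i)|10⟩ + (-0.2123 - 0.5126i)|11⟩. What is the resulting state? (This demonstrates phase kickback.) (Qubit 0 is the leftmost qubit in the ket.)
-0.4384|00⟩ + 0.4384|01⟩ + (-0.2123 - 0.5126i)|10⟩ + (0.2123 + 0.5126i)|11⟩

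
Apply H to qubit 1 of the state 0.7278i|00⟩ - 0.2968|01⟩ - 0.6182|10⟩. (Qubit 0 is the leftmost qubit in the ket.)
(-0.2099 + 0.5146i)|00⟩ + (0.2099 + 0.5146i)|01⟩ - 0.4371|10⟩ - 0.4371|11⟩

H on qubit 1 mixes each pair of kets that differ only in qubit 1: amplitudes (a, b) of (|…0…⟩, |…1…⟩) become ((a + b)/√2, (a − b)/√2). Kets absent from the input have amplitude 0.
(|00⟩, |01⟩): (a, b) = (0.7278i, -0.2968) → ((-0.2099 + 0.5146i), (0.2099 + 0.5146i))
(|10⟩, |11⟩): (a, b) = (-0.6182, 0) → (-0.4371, -0.4371)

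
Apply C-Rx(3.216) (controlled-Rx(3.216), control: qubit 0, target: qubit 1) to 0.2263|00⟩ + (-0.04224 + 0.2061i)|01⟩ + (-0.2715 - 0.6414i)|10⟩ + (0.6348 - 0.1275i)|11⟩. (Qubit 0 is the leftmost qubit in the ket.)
0.2263|00⟩ + (-0.04224 + 0.2061i)|01⟩ + (-0.1173 - 0.6105i)|10⟩ + (-0.6646 + 0.2761i)|11⟩

C-Rx(3.216) leaves the control-|0⟩ kets |00⟩, |01⟩ unchanged and applies Rx(3.216) to qubit 1 on the control-|1⟩ pair (|10⟩, |11⟩).
Rx(3.216) = [[cos(θ/2), −i·sin(θ/2)], [−i·sin(θ/2), cos(θ/2)]]; θ = 3.216, cos(θ/2) ≈ -0.0371951, sin(θ/2) ≈ 0.999308.
With a = amp(|10⟩) = (-0.2715 - 0.6414i) and b = amp(|11⟩) = (0.6348 - 0.1275i):
new amp(|10⟩) = (-0.0371951)·a + (-0.999308i)·b = (-0.1173 - 0.6105i)
new amp(|11⟩) = (-0.999308i)·a + (-0.0371951)·b = (-0.6646 + 0.2761i)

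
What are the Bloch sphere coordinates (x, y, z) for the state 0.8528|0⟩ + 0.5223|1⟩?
(0.8908, 0, 0.4545)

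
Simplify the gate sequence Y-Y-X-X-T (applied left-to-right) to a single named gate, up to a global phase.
T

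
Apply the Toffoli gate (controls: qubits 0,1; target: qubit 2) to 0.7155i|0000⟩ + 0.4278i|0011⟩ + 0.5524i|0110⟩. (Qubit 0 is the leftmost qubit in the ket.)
0.7155i|0000⟩ + 0.4278i|0011⟩ + 0.5524i|0110⟩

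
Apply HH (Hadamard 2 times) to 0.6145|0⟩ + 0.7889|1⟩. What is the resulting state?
0.6145|0⟩ + 0.7889|1⟩

H² = I, so an even number of Hadamards cancels: H^2 = I and the state is unchanged.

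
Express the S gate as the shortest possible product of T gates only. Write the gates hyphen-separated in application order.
T-T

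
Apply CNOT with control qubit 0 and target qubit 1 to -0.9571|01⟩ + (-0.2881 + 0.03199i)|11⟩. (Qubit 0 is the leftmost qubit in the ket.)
-0.9571|01⟩ + (-0.2881 + 0.03199i)|10⟩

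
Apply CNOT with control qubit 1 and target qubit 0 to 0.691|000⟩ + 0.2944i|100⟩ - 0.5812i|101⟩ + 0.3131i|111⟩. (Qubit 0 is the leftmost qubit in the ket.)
0.691|000⟩ + 0.3131i|011⟩ + 0.2944i|100⟩ - 0.5812i|101⟩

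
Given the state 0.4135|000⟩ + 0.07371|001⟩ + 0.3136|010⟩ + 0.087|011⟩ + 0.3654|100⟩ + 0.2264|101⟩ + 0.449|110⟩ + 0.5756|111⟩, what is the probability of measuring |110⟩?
0.2016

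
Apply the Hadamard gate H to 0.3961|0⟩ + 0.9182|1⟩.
0.9294|0⟩ - 0.3692|1⟩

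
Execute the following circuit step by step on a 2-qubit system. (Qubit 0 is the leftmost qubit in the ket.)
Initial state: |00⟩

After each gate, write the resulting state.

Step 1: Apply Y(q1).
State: i|01⟩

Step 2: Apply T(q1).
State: (-1/√2 + (1/√2)i)|01⟩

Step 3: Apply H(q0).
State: (-1/2 + (1/2)i)|01⟩ + (-1/2 + (1/2)i)|11⟩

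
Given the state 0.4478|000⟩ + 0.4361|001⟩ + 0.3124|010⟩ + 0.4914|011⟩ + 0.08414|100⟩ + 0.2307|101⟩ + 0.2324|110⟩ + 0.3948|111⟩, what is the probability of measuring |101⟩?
0.05322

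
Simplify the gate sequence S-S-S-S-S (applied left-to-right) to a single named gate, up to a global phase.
S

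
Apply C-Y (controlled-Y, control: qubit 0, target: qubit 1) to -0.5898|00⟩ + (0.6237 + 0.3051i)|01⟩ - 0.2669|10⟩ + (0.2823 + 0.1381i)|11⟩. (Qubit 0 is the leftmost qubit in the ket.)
-0.5898|00⟩ + (0.6237 + 0.3051i)|01⟩ + (0.1381 - 0.2823i)|10⟩ - 0.2669i|11⟩

C-Y leaves the control-|0⟩ kets |00⟩, |01⟩ unchanged and applies Y to qubit 1 on the control-|1⟩ pair (|10⟩, |11⟩).
Y = [[0, -i], [i, 0]].
With a = amp(|10⟩) = -0.2669 and b = amp(|11⟩) = (0.2823 + 0.1381i):
new amp(|10⟩) = (-i)·b = (0.1381 - 0.2823i)
new amp(|11⟩) = (i)·a = -0.2669i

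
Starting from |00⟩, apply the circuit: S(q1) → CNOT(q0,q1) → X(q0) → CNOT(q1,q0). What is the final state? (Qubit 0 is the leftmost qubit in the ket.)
|10⟩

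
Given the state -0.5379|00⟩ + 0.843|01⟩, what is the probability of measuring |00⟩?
0.2893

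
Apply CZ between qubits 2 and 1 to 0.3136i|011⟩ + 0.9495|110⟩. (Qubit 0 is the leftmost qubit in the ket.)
-0.3136i|011⟩ + 0.9495|110⟩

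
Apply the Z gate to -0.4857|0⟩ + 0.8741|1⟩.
-0.4857|0⟩ - 0.8741|1⟩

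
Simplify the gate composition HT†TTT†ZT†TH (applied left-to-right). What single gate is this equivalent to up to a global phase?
X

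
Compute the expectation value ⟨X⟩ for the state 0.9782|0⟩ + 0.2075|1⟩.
0.406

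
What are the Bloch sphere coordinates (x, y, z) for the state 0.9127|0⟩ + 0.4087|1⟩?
(0.746, 0, 0.666)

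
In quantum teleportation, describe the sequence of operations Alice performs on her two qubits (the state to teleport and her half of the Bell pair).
CNOT (state → Bell), then H on state qubit, then measure both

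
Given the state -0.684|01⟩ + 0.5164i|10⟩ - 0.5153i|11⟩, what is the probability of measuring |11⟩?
0.2655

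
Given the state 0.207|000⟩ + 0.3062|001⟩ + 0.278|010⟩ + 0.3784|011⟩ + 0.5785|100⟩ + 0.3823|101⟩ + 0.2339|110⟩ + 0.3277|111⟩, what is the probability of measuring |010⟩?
0.07728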